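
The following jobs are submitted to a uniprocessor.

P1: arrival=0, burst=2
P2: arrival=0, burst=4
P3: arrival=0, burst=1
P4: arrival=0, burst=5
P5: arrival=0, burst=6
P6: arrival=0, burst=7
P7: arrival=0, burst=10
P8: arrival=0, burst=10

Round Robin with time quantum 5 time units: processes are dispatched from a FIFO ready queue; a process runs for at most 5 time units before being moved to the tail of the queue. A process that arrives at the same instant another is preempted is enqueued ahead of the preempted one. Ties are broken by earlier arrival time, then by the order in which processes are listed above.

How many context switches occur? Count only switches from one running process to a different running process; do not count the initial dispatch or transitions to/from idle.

11

Timeline: | P1 0-2 | P2 2-6 | P3 6-7 | P4 7-12 | P5 12-17 | P6 17-22 | P7 22-27 | P8 27-32 | P5 32-33 | P6 33-35 | P7 35-40 | P8 40-45 |
Completion: P1=2  P2=6  P3=7  P4=12  P5=33  P6=35  P7=40  P8=45
Turnaround (C−A): P1=2  P2=6  P3=7  P4=12  P5=33  P6=35  P7=40  P8=45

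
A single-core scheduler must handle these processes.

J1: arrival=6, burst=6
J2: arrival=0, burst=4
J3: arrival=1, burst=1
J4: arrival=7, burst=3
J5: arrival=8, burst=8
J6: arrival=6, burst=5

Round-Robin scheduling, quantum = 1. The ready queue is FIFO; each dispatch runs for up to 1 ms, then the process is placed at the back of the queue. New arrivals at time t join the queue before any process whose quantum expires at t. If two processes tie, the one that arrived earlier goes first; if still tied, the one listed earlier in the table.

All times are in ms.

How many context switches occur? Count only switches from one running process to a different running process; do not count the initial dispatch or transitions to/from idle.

Timeline: | J2 0-1 | J3 1-2 | J2 2-5 | idle 5-6 | J1 6-7 | J6 7-8 | J4 8-9 | J1 9-10 | J5 10-11 | J6 11-12 | J4 12-13 | J1 13-14 | J5 14-15 | J6 15-16 | J4 16-17 | J1 17-18 | J5 18-19 | J6 19-20 | J1 20-21 | J5 21-22 | J6 22-23 | J1 23-24 | J5 24-28 |
Completion: J1=24  J2=5  J3=2  J4=17  J5=28  J6=23

20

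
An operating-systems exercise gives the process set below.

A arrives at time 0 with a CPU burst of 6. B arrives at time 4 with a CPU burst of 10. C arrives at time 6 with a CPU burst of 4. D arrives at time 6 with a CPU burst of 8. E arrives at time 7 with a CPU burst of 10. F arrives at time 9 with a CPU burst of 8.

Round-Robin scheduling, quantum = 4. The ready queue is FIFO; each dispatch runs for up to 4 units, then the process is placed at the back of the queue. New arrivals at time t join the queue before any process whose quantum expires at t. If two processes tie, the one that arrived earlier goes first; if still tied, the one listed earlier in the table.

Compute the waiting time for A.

4

Timeline: | A 0-4 | B 4-8 | A 8-10 | C 10-14 | D 14-18 | E 18-22 | B 22-26 | F 26-30 | D 30-34 | E 34-38 | B 38-40 | F 40-44 | E 44-46 |
Completion: A=10  B=40  C=14  D=34  E=46  F=44
Turnaround (C−A): A=10  B=36  C=8  D=28  E=39  F=35
Waiting(A) = turnaround − burst = 10 − 6 = 4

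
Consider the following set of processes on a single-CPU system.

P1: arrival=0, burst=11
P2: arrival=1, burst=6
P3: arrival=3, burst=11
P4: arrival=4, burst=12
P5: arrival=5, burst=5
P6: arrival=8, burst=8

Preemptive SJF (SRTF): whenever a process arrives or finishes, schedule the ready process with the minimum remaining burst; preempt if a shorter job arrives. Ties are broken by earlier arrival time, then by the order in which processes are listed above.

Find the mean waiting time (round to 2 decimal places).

Timeline: | P1 0-1 | P2 1-7 | P5 7-12 | P6 12-20 | P1 20-30 | P3 30-41 | P4 41-53 |
Completion: P1=30  P2=7  P3=41  P4=53  P5=12  P6=20
Turnaround (C−A): P1=30  P2=6  P3=38  P4=49  P5=7  P6=12
Waiting times: P1=19, P2=0, P3=27, P4=37, P5=2, P6=4
Average waiting = (19+0+27+37+2+4) / 6 = 89/6 = 14.83

14.83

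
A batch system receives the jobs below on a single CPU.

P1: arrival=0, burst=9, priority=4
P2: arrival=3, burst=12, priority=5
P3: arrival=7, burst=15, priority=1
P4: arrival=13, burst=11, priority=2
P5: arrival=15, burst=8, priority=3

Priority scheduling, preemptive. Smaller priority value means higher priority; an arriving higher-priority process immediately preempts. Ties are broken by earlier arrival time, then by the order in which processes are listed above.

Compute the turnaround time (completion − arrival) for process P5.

26

Schedule: | P1 0-7 | P3 7-22 | P4 22-33 | P5 33-41 | P1 41-43 | P2 43-55 |
Completion: P1=43  P2=55  P3=22  P4=33  P5=41
Turnaround(P5) = completion − arrival = 41 − 15 = 26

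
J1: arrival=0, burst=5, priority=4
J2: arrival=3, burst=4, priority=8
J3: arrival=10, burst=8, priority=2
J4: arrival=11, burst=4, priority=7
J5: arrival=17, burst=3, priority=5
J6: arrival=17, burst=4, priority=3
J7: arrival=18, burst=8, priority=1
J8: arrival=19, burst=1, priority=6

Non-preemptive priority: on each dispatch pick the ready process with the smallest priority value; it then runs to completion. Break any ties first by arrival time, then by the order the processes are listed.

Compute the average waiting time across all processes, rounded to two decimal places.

7.63

Schedule: | J1 0-5 | J2 5-9 | idle 9-10 | J3 10-18 | J7 18-26 | J6 26-30 | J5 30-33 | J8 33-34 | J4 34-38 |
Completion: J1=5  J2=9  J3=18  J4=38  J5=33  J6=30  J7=26  J8=34
Waiting times: J1=0, J2=2, J3=0, J4=23, J5=13, J6=9, J7=0, J8=14
Average waiting = (0+2+0+23+13+9+0+14) / 8 = 61/8 = 7.63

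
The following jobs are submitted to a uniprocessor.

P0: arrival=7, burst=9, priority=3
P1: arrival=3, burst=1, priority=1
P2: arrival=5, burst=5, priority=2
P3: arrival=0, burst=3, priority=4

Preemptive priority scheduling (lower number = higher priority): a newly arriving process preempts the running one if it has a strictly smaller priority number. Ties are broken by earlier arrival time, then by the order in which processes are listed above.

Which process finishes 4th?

Timeline: | P3 0-3 | P1 3-4 | idle 4-5 | P2 5-10 | P0 10-19 |
Completion: P0=19  P1=4  P2=10  P3=3
Turnaround (C−A): P0=12  P1=1  P2=5  P3=3
Finish order: P3 → P1 → P2 → P0

P0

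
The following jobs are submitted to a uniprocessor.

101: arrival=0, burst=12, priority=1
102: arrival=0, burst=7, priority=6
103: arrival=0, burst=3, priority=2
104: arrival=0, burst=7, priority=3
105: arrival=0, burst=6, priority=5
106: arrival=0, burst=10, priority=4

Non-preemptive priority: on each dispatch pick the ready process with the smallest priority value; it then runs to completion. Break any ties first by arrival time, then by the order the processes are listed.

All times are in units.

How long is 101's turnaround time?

Gantt: | 101 0-12 | 103 12-15 | 104 15-22 | 106 22-32 | 105 32-38 | 102 38-45 |
Completion: 101=12  102=45  103=15  104=22  105=38  106=32
Turnaround(101) = completion − arrival = 12 − 0 = 12

12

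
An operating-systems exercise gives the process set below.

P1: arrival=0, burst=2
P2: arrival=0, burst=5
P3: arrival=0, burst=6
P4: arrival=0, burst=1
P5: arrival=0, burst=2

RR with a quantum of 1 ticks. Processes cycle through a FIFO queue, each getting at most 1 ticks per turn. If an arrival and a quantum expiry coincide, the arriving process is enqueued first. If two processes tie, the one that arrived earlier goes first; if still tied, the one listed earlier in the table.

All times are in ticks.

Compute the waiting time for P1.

4

Gantt: | P1 0-1 | P2 1-2 | P3 2-3 | P4 3-4 | P5 4-5 | P1 5-6 | P2 6-7 | P3 7-8 | P5 8-9 | P2 9-10 | P3 10-11 | P2 11-12 | P3 12-13 | P2 13-14 | P3 14-16 |
Completion: P1=6  P2=14  P3=16  P4=4  P5=9
Turnaround (C−A): P1=6  P2=14  P3=16  P4=4  P5=9
Waiting(P1) = turnaround − burst = 6 − 2 = 4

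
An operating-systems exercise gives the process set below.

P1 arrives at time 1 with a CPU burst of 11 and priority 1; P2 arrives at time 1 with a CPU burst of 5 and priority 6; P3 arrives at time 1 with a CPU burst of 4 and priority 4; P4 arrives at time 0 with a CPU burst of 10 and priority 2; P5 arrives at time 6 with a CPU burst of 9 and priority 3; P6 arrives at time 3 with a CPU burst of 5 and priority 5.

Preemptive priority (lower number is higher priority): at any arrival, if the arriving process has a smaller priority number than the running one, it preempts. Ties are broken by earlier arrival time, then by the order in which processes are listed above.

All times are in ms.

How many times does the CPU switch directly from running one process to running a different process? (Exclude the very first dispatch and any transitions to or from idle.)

6

Schedule: | P4 0-1 | P1 1-12 | P4 12-21 | P5 21-30 | P3 30-34 | P6 34-39 | P2 39-44 |
Completion: P1=12  P2=44  P3=34  P4=21  P5=30  P6=39
Turnaround (C−A): P1=11  P2=43  P3=33  P4=21  P5=24  P6=36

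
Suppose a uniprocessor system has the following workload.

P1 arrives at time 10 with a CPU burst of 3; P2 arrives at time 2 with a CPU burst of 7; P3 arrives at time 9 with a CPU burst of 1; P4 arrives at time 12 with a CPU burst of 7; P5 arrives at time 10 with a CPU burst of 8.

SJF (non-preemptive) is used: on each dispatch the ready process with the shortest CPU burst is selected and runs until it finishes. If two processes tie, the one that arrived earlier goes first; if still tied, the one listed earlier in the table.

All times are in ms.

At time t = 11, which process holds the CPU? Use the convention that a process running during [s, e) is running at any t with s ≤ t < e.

Timeline: | idle 0-2 | P2 2-9 | P3 9-10 | P1 10-13 | P4 13-20 | P5 20-28 |
Completion: P1=13  P2=9  P3=10  P4=20  P5=28
Turnaround (C−A): P1=3  P2=7  P3=1  P4=8  P5=18

P1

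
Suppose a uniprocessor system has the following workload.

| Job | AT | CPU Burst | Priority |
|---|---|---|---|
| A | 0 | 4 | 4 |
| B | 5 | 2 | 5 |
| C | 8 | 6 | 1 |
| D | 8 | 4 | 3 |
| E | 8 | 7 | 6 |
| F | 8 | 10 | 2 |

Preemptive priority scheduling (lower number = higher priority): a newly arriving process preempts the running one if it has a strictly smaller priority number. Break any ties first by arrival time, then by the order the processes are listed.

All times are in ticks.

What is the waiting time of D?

Timeline: | A 0-4 | idle 4-5 | B 5-7 | idle 7-8 | C 8-14 | F 14-24 | D 24-28 | E 28-35 |
Completion: A=4  B=7  C=14  D=28  E=35  F=24
Turnaround (C−A): A=4  B=2  C=6  D=20  E=27  F=16
Waiting(D) = turnaround − burst = 20 − 4 = 16

16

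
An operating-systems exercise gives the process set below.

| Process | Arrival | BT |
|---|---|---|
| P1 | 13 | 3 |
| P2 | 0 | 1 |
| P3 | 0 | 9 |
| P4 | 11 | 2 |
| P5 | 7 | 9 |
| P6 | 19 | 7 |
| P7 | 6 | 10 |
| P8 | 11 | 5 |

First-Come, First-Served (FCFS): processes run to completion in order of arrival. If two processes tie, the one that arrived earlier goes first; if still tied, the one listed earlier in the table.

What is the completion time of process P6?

Timeline: | P2 0-1 | P3 1-10 | P7 10-20 | P5 20-29 | P4 29-31 | P8 31-36 | P1 36-39 | P6 39-46 |
Completion: P1=39  P2=1  P3=10  P4=31  P5=29  P6=46  P7=20  P8=36
Turnaround (C−A): P1=26  P2=1  P3=10  P4=20  P5=22  P6=27  P7=14  P8=25

46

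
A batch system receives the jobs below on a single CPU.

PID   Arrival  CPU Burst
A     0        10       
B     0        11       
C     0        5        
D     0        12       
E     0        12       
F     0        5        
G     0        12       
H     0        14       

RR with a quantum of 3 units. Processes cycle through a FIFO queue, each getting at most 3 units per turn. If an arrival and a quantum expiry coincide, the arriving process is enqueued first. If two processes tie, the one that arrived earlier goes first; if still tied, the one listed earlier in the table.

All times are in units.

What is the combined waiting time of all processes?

Timeline: | A 0-3 | B 3-6 | C 6-9 | D 9-12 | E 12-15 | F 15-18 | G 18-21 | H 21-24 | A 24-27 | B 27-30 | C 30-32 | D 32-35 | E 35-38 | F 38-40 | G 40-43 | H 43-46 | A 46-49 | B 49-52 | D 52-55 | E 55-58 | G 58-61 | H 61-64 | A 64-65 | B 65-67 | D 67-70 | E 70-73 | G 73-76 | H 76-81 |
Completion: A=65  B=67  C=32  D=70  E=73  F=40  G=76  H=81
Turnaround (C−A): A=65  B=67  C=32  D=70  E=73  F=40  G=76  H=81
Waiting = turnaround − burst: A=55, B=56, C=27, D=58, E=61, F=35, G=64, H=67
Total waiting = 55 + 56 + 27 + 58 + 61 + 35 + 64 + 67 = 423

423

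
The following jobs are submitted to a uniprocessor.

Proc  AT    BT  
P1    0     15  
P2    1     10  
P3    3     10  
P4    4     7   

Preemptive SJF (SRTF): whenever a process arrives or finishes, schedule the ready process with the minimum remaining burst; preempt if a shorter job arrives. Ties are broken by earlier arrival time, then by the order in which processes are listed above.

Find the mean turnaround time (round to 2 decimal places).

22.75

Gantt: | P1 0-1 | P2 1-11 | P4 11-18 | P3 18-28 | P1 28-42 |
Completion: P1=42  P2=11  P3=28  P4=18
Turnaround (C−A): P1=42  P2=10  P3=25  P4=14
Turnaround times: P1=42, P2=10, P3=25, P4=14
Average turnaround = (42+10+25+14) / 4 = 91/4 = 22.75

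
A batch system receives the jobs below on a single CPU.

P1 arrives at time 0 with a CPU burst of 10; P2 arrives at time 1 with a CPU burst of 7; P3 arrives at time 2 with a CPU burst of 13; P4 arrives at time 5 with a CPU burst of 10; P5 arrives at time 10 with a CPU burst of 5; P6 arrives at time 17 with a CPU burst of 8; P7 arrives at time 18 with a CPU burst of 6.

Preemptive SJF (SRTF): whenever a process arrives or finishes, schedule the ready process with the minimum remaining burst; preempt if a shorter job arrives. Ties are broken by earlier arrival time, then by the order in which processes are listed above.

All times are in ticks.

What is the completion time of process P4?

46

Gantt: | P1 0-1 | P2 1-8 | P1 8-10 | P5 10-15 | P1 15-22 | P7 22-28 | P6 28-36 | P4 36-46 | P3 46-59 |
Completion: P1=22  P2=8  P3=59  P4=46  P5=15  P6=36  P7=28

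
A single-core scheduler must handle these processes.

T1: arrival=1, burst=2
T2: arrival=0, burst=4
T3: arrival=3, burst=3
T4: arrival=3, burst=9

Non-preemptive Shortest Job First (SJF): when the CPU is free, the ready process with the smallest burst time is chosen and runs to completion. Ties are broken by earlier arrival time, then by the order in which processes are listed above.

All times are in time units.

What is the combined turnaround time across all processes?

Timeline: | T2 0-4 | T1 4-6 | T3 6-9 | T4 9-18 |
Completion: T1=6  T2=4  T3=9  T4=18
Turnaround = completion − arrival: T1=5, T2=4, T3=6, T4=15
Total turnaround = 5 + 4 + 6 + 15 = 30

30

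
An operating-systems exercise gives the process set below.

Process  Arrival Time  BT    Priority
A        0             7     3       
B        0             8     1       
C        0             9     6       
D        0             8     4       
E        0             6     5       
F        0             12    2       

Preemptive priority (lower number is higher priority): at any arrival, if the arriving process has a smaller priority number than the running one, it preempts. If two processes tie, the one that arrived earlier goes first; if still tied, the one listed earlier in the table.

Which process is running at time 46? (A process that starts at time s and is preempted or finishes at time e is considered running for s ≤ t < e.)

C

Schedule: | B 0-8 | F 8-20 | A 20-27 | D 27-35 | E 35-41 | C 41-50 |
Completion: A=27  B=8  C=50  D=35  E=41  F=20
Turnaround (C−A): A=27  B=8  C=50  D=35  E=41  F=20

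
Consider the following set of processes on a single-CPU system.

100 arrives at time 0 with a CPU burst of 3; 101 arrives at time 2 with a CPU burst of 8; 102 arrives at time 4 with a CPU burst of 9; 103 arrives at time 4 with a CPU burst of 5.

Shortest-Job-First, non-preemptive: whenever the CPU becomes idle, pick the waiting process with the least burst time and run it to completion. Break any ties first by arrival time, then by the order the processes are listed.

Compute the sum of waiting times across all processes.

Timeline: | 100 0-3 | 101 3-11 | 103 11-16 | 102 16-25 |
Completion: 100=3  101=11  102=25  103=16
Waiting = turnaround − burst: 100=0, 101=1, 102=12, 103=7
Total waiting = 0 + 1 + 12 + 7 = 20

20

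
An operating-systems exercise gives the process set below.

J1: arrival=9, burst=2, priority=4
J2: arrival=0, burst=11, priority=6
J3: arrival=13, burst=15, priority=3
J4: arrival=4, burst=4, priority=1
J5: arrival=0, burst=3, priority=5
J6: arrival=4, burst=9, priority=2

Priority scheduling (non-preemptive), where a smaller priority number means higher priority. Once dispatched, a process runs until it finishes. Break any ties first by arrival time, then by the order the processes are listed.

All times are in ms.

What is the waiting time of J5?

0

Timeline: | J5 0-3 | J2 3-14 | J4 14-18 | J6 18-27 | J3 27-42 | J1 42-44 |
Completion: J1=44  J2=14  J3=42  J4=18  J5=3  J6=27
Turnaround (C−A): J1=35  J2=14  J3=29  J4=14  J5=3  J6=23
Waiting(J5) = turnaround − burst = 3 − 3 = 0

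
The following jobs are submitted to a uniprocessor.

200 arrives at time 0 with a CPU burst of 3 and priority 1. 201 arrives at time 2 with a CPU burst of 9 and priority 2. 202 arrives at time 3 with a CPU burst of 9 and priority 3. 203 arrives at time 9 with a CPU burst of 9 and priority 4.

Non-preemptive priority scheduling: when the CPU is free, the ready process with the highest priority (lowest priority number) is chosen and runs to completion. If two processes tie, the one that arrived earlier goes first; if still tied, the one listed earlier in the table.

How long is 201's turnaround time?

10

Schedule: | 200 0-3 | 201 3-12 | 202 12-21 | 203 21-30 |
Completion: 200=3  201=12  202=21  203=30
Turnaround (C−A): 200=3  201=10  202=18  203=21
Turnaround(201) = completion − arrival = 12 − 2 = 10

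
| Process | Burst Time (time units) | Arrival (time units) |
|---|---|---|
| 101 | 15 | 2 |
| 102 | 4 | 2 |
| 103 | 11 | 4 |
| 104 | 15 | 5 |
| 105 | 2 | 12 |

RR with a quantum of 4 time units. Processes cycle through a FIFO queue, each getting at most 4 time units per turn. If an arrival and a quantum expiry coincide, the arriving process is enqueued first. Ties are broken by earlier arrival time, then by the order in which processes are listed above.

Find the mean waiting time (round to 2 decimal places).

19.20

Schedule: | idle 0-2 | 101 2-6 | 102 6-10 | 103 10-14 | 104 14-18 | 101 18-22 | 105 22-24 | 103 24-28 | 104 28-32 | 101 32-36 | 103 36-39 | 104 39-43 | 101 43-46 | 104 46-49 |
Completion: 101=46  102=10  103=39  104=49  105=24
Waiting times: 101=29, 102=4, 103=24, 104=29, 105=10
Average waiting = (29+4+24+29+10) / 5 = 96/5 = 19.20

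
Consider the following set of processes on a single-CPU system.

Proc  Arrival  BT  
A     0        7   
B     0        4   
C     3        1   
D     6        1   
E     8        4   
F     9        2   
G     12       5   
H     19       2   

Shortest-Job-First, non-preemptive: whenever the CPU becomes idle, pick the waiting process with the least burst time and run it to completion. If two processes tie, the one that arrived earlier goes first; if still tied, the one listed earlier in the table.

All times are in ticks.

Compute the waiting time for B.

0

Gantt: | B 0-4 | C 4-5 | A 5-12 | D 12-13 | F 13-15 | E 15-19 | H 19-21 | G 21-26 |
Completion: A=12  B=4  C=5  D=13  E=19  F=15  G=26  H=21
Turnaround (C−A): A=12  B=4  C=2  D=7  E=11  F=6  G=14  H=2
Waiting(B) = turnaround − burst = 4 − 4 = 0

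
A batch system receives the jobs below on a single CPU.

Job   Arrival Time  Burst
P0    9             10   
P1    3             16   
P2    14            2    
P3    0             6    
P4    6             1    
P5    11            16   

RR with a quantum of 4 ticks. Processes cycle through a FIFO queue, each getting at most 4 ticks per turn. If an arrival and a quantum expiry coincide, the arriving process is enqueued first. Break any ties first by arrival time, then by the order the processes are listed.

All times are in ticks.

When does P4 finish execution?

11

Timeline: | P3 0-4 | P1 4-8 | P3 8-10 | P4 10-11 | P1 11-15 | P0 15-19 | P5 19-23 | P2 23-25 | P1 25-29 | P0 29-33 | P5 33-37 | P1 37-41 | P0 41-43 | P5 43-51 |
Completion: P0=43  P1=41  P2=25  P3=10  P4=11  P5=51
Turnaround (C−A): P0=34  P1=38  P2=11  P3=10  P4=5  P5=40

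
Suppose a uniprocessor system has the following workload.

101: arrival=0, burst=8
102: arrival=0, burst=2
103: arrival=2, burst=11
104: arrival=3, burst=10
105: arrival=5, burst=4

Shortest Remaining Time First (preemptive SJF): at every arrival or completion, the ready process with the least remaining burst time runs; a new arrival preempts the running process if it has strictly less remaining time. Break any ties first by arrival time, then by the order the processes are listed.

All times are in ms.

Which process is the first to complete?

102

Schedule: | 102 0-2 | 101 2-5 | 105 5-9 | 101 9-14 | 104 14-24 | 103 24-35 |
Completion: 101=14  102=2  103=35  104=24  105=9
Finish order: 102 → 105 → 101 → 104 → 103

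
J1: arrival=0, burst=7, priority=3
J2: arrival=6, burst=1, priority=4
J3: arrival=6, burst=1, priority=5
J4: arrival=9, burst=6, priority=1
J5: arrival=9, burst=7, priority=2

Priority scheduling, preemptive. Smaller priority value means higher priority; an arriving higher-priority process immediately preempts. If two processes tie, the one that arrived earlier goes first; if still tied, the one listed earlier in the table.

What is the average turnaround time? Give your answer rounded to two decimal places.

6.20

Gantt: | J1 0-7 | J2 7-8 | J3 8-9 | J4 9-15 | J5 15-22 |
Completion: J1=7  J2=8  J3=9  J4=15  J5=22
Turnaround (C−A): J1=7  J2=2  J3=3  J4=6  J5=13
Turnaround times: J1=7, J2=2, J3=3, J4=6, J5=13
Average turnaround = (7+2+3+6+13) / 5 = 31/5 = 6.20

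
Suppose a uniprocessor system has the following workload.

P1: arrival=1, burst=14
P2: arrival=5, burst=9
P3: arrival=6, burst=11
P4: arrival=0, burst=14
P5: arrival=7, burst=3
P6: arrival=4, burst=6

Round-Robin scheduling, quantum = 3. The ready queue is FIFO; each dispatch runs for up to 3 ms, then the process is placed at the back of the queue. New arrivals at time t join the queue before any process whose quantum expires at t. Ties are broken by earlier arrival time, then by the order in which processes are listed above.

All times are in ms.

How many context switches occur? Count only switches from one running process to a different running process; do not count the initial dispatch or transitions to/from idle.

Timeline: | P4 0-3 | P1 3-6 | P4 6-9 | P6 9-12 | P2 12-15 | P3 15-18 | P1 18-21 | P5 21-24 | P4 24-27 | P6 27-30 | P2 30-33 | P3 33-36 | P1 36-39 | P4 39-42 | P2 42-45 | P3 45-48 | P1 48-51 | P4 51-53 | P3 53-55 | P1 55-57 |
Completion: P1=57  P2=45  P3=55  P4=53  P5=24  P6=30

19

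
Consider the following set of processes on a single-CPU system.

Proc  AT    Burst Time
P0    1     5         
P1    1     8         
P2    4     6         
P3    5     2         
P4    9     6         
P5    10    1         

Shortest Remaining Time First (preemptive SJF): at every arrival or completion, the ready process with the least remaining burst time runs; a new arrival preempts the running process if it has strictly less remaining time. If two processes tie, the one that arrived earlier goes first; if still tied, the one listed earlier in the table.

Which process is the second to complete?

Gantt: | idle 0-1 | P0 1-6 | P3 6-8 | P2 8-10 | P5 10-11 | P2 11-15 | P4 15-21 | P1 21-29 |
Completion: P0=6  P1=29  P2=15  P3=8  P4=21  P5=11
Finish order: P0 → P3 → P5 → P2 → P4 → P1

P3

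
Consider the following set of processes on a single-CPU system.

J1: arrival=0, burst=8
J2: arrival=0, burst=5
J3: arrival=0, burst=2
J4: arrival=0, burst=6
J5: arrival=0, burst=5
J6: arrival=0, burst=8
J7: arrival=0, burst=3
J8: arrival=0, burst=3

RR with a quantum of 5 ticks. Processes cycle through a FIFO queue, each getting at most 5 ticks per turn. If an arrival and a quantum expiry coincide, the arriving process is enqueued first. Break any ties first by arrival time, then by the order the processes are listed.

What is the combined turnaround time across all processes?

220

Timeline: | J1 0-5 | J2 5-10 | J3 10-12 | J4 12-17 | J5 17-22 | J6 22-27 | J7 27-30 | J8 30-33 | J1 33-36 | J4 36-37 | J6 37-40 |
Completion: J1=36  J2=10  J3=12  J4=37  J5=22  J6=40  J7=30  J8=33
Turnaround = completion − arrival: J1=36, J2=10, J3=12, J4=37, J5=22, J6=40, J7=30, J8=33
Total turnaround = 36 + 10 + 12 + 37 + 22 + 40 + 30 + 33 = 220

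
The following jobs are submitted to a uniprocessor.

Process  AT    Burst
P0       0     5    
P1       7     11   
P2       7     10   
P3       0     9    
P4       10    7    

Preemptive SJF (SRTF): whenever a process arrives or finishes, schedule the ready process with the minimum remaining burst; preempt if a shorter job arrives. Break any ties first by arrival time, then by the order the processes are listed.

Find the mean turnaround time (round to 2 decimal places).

Schedule: | P0 0-5 | P3 5-14 | P4 14-21 | P2 21-31 | P1 31-42 |
Completion: P0=5  P1=42  P2=31  P3=14  P4=21
Turnaround (C−A): P0=5  P1=35  P2=24  P3=14  P4=11
Turnaround times: P0=5, P1=35, P2=24, P3=14, P4=11
Average turnaround = (5+35+24+14+11) / 5 = 89/5 = 17.80

17.80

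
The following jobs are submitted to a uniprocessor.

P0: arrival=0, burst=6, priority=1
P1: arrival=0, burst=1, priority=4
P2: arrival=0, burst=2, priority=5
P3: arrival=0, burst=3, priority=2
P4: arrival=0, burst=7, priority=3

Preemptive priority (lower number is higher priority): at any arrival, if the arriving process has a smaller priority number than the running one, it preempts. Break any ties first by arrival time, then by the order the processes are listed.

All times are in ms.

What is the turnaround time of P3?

Timeline: | P0 0-6 | P3 6-9 | P4 9-16 | P1 16-17 | P2 17-19 |
Completion: P0=6  P1=17  P2=19  P3=9  P4=16
Turnaround(P3) = completion − arrival = 9 − 0 = 9

9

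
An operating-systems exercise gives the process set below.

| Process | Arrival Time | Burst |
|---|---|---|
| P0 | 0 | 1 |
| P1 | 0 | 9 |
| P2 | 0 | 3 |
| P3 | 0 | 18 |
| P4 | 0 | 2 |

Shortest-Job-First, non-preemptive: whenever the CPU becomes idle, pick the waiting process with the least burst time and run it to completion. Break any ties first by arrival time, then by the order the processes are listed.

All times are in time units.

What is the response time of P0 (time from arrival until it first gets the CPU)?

Timeline: | P0 0-1 | P4 1-3 | P2 3-6 | P1 6-15 | P3 15-33 |
Completion: P0=1  P1=15  P2=6  P3=33  P4=3
Turnaround (C−A): P0=1  P1=15  P2=6  P3=33  P4=3
Response(P0) = first start − arrival = 0 − 0 = 0

0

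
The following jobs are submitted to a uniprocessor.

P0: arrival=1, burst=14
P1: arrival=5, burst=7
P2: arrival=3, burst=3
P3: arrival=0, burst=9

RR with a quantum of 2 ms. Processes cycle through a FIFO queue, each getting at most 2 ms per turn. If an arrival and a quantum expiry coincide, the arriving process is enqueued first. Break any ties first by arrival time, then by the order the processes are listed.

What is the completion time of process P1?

Timeline: | P3 0-2 | P0 2-4 | P3 4-6 | P2 6-8 | P0 8-10 | P1 10-12 | P3 12-14 | P2 14-15 | P0 15-17 | P1 17-19 | P3 19-21 | P0 21-23 | P1 23-25 | P3 25-26 | P0 26-28 | P1 28-29 | P0 29-33 |
Completion: P0=33  P1=29  P2=15  P3=26

29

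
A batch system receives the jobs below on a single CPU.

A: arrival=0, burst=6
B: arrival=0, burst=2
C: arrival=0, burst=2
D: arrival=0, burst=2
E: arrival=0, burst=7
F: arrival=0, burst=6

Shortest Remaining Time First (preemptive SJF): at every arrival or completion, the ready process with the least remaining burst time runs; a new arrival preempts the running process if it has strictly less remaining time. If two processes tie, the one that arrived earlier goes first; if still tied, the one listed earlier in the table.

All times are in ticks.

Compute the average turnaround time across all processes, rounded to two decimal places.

11.17

Timeline: | B 0-2 | C 2-4 | D 4-6 | A 6-12 | F 12-18 | E 18-25 |
Completion: A=12  B=2  C=4  D=6  E=25  F=18
Turnaround times: A=12, B=2, C=4, D=6, E=25, F=18
Average turnaround = (12+2+4+6+25+18) / 6 = 67/6 = 11.17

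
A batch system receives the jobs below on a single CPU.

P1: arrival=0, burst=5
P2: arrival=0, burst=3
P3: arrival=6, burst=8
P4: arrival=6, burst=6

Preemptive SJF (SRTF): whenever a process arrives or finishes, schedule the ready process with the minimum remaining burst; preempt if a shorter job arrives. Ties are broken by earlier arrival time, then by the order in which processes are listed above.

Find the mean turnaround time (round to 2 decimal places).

8.75

Schedule: | P2 0-3 | P1 3-8 | P4 8-14 | P3 14-22 |
Completion: P1=8  P2=3  P3=22  P4=14
Turnaround (C−A): P1=8  P2=3  P3=16  P4=8
Turnaround times: P1=8, P2=3, P3=16, P4=8
Average turnaround = (8+3+16+8) / 4 = 35/4 = 8.75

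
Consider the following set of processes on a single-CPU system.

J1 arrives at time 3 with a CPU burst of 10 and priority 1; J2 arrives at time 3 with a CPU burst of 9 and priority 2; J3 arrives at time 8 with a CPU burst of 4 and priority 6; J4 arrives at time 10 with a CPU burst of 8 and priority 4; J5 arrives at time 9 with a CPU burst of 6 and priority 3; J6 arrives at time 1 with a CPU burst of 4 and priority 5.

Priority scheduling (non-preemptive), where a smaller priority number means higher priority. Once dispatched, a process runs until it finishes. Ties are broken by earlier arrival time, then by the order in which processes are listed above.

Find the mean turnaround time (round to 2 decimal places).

Schedule: | idle 0-1 | J6 1-5 | J1 5-15 | J2 15-24 | J5 24-30 | J4 30-38 | J3 38-42 |
Completion: J1=15  J2=24  J3=42  J4=38  J5=30  J6=5
Turnaround times: J1=12, J2=21, J3=34, J4=28, J5=21, J6=4
Average turnaround = (12+21+34+28+21+4) / 6 = 120/6 = 20.00

20.00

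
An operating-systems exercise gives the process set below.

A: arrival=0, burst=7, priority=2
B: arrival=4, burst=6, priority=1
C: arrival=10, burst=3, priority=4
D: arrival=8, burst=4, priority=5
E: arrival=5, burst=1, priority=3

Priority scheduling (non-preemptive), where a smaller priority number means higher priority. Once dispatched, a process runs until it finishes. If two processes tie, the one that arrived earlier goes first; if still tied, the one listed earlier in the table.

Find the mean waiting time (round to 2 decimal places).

Timeline: | A 0-7 | B 7-13 | E 13-14 | C 14-17 | D 17-21 |
Completion: A=7  B=13  C=17  D=21  E=14
Waiting times: A=0, B=3, C=4, D=9, E=8
Average waiting = (0+3+4+9+8) / 5 = 24/5 = 4.80

4.80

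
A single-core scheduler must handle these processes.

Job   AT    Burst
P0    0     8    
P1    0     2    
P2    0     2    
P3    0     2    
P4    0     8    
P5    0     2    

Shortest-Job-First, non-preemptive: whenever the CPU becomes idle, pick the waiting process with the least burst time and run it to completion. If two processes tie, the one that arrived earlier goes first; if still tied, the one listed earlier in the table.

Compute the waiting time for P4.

16

Timeline: | P1 0-2 | P2 2-4 | P3 4-6 | P5 6-8 | P0 8-16 | P4 16-24 |
Completion: P0=16  P1=2  P2=4  P3=6  P4=24  P5=8
Waiting(P4) = turnaround − burst = 24 − 8 = 16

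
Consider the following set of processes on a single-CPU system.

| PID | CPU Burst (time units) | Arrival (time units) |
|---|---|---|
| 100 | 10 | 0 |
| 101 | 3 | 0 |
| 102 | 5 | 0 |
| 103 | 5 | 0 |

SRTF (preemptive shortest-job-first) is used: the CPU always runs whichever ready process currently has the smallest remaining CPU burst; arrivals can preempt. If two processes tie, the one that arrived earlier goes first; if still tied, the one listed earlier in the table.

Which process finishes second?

102

Gantt: | 101 0-3 | 102 3-8 | 103 8-13 | 100 13-23 |
Completion: 100=23  101=3  102=8  103=13
Turnaround (C−A): 100=23  101=3  102=8  103=13
Finish order: 101 → 102 → 103 → 100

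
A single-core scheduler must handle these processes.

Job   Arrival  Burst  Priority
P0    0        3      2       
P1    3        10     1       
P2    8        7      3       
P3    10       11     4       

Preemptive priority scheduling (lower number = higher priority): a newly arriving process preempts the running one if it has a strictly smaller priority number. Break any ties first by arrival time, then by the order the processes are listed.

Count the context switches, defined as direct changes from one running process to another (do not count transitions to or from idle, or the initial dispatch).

Schedule: | P0 0-3 | P1 3-13 | P2 13-20 | P3 20-31 |
Completion: P0=3  P1=13  P2=20  P3=31
Turnaround (C−A): P0=3  P1=10  P2=12  P3=21

3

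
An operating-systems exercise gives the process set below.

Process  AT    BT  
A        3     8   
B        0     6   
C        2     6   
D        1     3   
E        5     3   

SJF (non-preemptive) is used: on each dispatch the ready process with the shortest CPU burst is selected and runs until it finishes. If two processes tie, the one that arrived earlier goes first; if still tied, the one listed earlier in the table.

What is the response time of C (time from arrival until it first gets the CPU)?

Gantt: | B 0-6 | D 6-9 | E 9-12 | C 12-18 | A 18-26 |
Completion: A=26  B=6  C=18  D=9  E=12
Turnaround (C−A): A=23  B=6  C=16  D=8  E=7
Response(C) = first start − arrival = 12 − 2 = 10

10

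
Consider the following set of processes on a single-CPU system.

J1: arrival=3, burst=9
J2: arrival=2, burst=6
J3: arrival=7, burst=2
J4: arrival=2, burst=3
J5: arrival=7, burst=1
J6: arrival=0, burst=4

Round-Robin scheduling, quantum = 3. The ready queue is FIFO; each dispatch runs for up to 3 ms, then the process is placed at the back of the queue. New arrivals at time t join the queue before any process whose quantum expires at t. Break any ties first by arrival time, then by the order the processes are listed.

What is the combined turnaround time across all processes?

79

Timeline: | J6 0-3 | J2 3-6 | J4 6-9 | J1 9-12 | J6 12-13 | J2 13-16 | J3 16-18 | J5 18-19 | J1 19-25 |
Completion: J1=25  J2=16  J3=18  J4=9  J5=19  J6=13
Turnaround (C−A): J1=22  J2=14  J3=11  J4=7  J5=12  J6=13
Turnaround = completion − arrival: J1=22, J2=14, J3=11, J4=7, J5=12, J6=13
Total turnaround = 22 + 14 + 11 + 7 + 12 + 13 = 79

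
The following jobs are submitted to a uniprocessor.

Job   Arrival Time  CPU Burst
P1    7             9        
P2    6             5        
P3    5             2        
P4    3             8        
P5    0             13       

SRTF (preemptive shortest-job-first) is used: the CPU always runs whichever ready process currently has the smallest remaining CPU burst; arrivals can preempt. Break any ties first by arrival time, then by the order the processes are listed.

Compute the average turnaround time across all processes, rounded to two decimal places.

Timeline: | P5 0-3 | P4 3-5 | P3 5-7 | P2 7-12 | P4 12-18 | P1 18-27 | P5 27-37 |
Completion: P1=27  P2=12  P3=7  P4=18  P5=37
Turnaround times: P1=20, P2=6, P3=2, P4=15, P5=37
Average turnaround = (20+6+2+15+37) / 5 = 80/5 = 16.00

16.00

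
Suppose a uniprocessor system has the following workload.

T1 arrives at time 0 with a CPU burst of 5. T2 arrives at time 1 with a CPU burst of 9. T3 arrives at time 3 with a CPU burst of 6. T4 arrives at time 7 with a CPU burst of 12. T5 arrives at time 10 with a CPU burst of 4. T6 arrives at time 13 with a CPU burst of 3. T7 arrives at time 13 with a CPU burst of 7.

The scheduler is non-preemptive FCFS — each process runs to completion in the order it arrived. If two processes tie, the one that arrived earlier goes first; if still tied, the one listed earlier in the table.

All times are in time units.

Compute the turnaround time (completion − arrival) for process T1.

Schedule: | T1 0-5 | T2 5-14 | T3 14-20 | T4 20-32 | T5 32-36 | T6 36-39 | T7 39-46 |
Completion: T1=5  T2=14  T3=20  T4=32  T5=36  T6=39  T7=46
Turnaround (C−A): T1=5  T2=13  T3=17  T4=25  T5=26  T6=26  T7=33
Turnaround(T1) = completion − arrival = 5 − 0 = 5

5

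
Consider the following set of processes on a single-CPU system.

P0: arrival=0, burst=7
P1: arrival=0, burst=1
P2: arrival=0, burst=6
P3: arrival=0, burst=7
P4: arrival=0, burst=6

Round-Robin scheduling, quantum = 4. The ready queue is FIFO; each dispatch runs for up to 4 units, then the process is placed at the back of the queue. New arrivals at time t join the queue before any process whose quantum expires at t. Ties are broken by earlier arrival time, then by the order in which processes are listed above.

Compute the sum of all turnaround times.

Timeline: | P0 0-4 | P1 4-5 | P2 5-9 | P3 9-13 | P4 13-17 | P0 17-20 | P2 20-22 | P3 22-25 | P4 25-27 |
Completion: P0=20  P1=5  P2=22  P3=25  P4=27
Turnaround = completion − arrival: P0=20, P1=5, P2=22, P3=25, P4=27
Total turnaround = 20 + 5 + 22 + 25 + 27 = 99

99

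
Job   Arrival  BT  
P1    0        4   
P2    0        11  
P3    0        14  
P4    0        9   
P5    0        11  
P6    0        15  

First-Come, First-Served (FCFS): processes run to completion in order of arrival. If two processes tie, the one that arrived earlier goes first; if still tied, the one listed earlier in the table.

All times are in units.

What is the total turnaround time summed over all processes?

199

Schedule: | P1 0-4 | P2 4-15 | P3 15-29 | P4 29-38 | P5 38-49 | P6 49-64 |
Completion: P1=4  P2=15  P3=29  P4=38  P5=49  P6=64
Turnaround = completion − arrival: P1=4, P2=15, P3=29, P4=38, P5=49, P6=64
Total turnaround = 4 + 15 + 29 + 38 + 49 + 64 = 199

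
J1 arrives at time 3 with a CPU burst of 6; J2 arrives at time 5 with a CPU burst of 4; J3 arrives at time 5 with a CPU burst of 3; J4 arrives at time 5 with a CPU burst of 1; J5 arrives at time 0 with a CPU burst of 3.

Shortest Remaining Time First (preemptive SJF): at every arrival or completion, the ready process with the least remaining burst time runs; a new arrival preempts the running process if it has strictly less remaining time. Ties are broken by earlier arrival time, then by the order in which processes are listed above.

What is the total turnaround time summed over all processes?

Timeline: | J5 0-3 | J1 3-5 | J4 5-6 | J3 6-9 | J1 9-13 | J2 13-17 |
Completion: J1=13  J2=17  J3=9  J4=6  J5=3
Turnaround (C−A): J1=10  J2=12  J3=4  J4=1  J5=3
Turnaround = completion − arrival: J1=10, J2=12, J3=4, J4=1, J5=3
Total turnaround = 10 + 12 + 4 + 1 + 3 = 30

30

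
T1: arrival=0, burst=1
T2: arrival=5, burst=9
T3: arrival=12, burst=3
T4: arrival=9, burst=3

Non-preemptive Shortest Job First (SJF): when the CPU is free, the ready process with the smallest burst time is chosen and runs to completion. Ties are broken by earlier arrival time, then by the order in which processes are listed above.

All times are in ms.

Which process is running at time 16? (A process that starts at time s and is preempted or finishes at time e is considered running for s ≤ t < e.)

Schedule: | T1 0-1 | idle 1-5 | T2 5-14 | T4 14-17 | T3 17-20 |
Completion: T1=1  T2=14  T3=20  T4=17
Turnaround (C−A): T1=1  T2=9  T3=8  T4=8

T4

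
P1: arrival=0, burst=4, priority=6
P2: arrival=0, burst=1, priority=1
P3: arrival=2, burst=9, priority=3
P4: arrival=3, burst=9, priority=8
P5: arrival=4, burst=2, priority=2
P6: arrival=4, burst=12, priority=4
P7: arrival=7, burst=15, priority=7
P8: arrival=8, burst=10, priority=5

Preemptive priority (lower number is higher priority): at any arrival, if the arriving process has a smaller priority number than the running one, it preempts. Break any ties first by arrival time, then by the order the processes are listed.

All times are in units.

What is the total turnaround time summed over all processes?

205

Schedule: | P2 0-1 | P1 1-2 | P3 2-4 | P5 4-6 | P3 6-13 | P6 13-25 | P8 25-35 | P1 35-38 | P7 38-53 | P4 53-62 |
Completion: P1=38  P2=1  P3=13  P4=62  P5=6  P6=25  P7=53  P8=35
Turnaround (C−A): P1=38  P2=1  P3=11  P4=59  P5=2  P6=21  P7=46  P8=27
Turnaround = completion − arrival: P1=38, P2=1, P3=11, P4=59, P5=2, P6=21, P7=46, P8=27
Total turnaround = 38 + 1 + 11 + 59 + 2 + 21 + 46 + 27 = 205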